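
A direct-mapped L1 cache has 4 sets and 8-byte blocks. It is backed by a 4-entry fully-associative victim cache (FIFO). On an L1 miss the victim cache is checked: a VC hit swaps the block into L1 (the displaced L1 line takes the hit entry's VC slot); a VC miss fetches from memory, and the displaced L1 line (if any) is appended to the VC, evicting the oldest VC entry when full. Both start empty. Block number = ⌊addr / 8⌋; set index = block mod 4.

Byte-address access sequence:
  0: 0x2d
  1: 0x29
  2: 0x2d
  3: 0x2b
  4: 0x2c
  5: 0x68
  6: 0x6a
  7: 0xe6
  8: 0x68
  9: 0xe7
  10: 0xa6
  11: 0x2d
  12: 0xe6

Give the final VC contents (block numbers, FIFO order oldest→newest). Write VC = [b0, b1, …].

0: 0x2d (blk 5, set 1) → MISS  vc=[]
1: 0x29 (blk 5, set 1) → L1-HIT  vc=[]
2: 0x2d (blk 5, set 1) → L1-HIT  vc=[]
3: 0x2b (blk 5, set 1) → L1-HIT  vc=[]
4: 0x2c (blk 5, set 1) → L1-HIT  vc=[]
5: 0x68 (blk 13, set 1) → MISS  vc=[5]
6: 0x6a (blk 13, set 1) → L1-HIT  vc=[5]
7: 0xe6 (blk 28, set 0) → MISS  vc=[5]
8: 0x68 (blk 13, set 1) → L1-HIT  vc=[5]
9: 0xe7 (blk 28, set 0) → L1-HIT  vc=[5]
10: 0xa6 (blk 20, set 0) → MISS  vc=[5, 28]
11: 0x2d (blk 5, set 1) → VC-HIT  vc=[13, 28]
12: 0xe6 (blk 28, set 0) → VC-HIT  vc=[13, 20]

VC = [13, 20]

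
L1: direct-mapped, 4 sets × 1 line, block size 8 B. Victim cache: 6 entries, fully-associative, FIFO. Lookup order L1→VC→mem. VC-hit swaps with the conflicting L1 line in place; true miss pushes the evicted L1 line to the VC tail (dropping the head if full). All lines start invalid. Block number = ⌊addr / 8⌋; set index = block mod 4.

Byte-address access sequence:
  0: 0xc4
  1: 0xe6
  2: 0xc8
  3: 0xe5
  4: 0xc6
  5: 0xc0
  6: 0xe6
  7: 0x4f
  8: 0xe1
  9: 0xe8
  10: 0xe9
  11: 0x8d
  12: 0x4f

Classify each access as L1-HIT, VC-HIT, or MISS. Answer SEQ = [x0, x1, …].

SEQ = [MISS, MISS, MISS, L1-HIT, VC-HIT, L1-HIT, VC-HIT, MISS, L1-HIT, MISS, L1-HIT, MISS, VC-HIT]

  [0] addr=0xc4 blk=24 s=0: MISS | VC []
  [1] addr=0xe6 blk=28 s=0: MISS | VC [24]
  [2] addr=0xc8 blk=25 s=1: MISS | VC [24]
  [3] addr=0xe5 blk=28 s=0: L1-HIT | VC [24]
  [4] addr=0xc6 blk=24 s=0: VC-HIT | VC [28]
  [5] addr=0xc0 blk=24 s=0: L1-HIT | VC [28]
  [6] addr=0xe6 blk=28 s=0: VC-HIT | VC [24]
  [7] addr=0x4f blk=9 s=1: MISS | VC [24, 25]
  [8] addr=0xe1 blk=28 s=0: L1-HIT | VC [24, 25]
  [9] addr=0xe8 blk=29 s=1: MISS | VC [24, 25, 9]
  [10] addr=0xe9 blk=29 s=1: L1-HIT | VC [24, 25, 9]
  [11] addr=0x8d blk=17 s=1: MISS | VC [24, 25, 9, 29]
  [12] addr=0x4f blk=9 s=1: VC-HIT | VC [24, 25, 17, 29]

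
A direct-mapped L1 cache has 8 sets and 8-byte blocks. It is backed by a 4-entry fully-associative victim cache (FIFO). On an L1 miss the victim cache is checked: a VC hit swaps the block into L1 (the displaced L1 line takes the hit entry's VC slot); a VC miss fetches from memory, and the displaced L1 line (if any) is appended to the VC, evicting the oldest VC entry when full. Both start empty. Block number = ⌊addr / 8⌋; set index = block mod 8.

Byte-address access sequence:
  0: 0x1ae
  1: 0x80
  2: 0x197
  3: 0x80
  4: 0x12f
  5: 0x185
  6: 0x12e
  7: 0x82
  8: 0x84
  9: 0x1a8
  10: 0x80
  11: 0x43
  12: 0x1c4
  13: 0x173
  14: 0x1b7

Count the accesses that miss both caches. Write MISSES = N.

MISSES = 9

0: 0x1ae (blk 53, set 5) → MISS  vc=[]
1: 0x80 (blk 16, set 0) → MISS  vc=[]
2: 0x197 (blk 50, set 2) → MISS  vc=[]
3: 0x80 (blk 16, set 0) → L1-HIT  vc=[]
4: 0x12f (blk 37, set 5) → MISS  vc=[53]
5: 0x185 (blk 48, set 0) → MISS  vc=[53, 16]
6: 0x12e (blk 37, set 5) → L1-HIT  vc=[53, 16]
7: 0x82 (blk 16, set 0) → VC-HIT  vc=[53, 48]
8: 0x84 (blk 16, set 0) → L1-HIT  vc=[53, 48]
9: 0x1a8 (blk 53, set 5) → VC-HIT  vc=[37, 48]
10: 0x80 (blk 16, set 0) → L1-HIT  vc=[37, 48]
11: 0x43 (blk 8, set 0) → MISS  vc=[37, 48, 16]
12: 0x1c4 (blk 56, set 0) → MISS  vc=[37, 48, 16, 8]
13: 0x173 (blk 46, set 6) → MISS  vc=[37, 48, 16, 8]
14: 0x1b7 (blk 54, set 6) → MISS  vc=[48, 16, 8, 46]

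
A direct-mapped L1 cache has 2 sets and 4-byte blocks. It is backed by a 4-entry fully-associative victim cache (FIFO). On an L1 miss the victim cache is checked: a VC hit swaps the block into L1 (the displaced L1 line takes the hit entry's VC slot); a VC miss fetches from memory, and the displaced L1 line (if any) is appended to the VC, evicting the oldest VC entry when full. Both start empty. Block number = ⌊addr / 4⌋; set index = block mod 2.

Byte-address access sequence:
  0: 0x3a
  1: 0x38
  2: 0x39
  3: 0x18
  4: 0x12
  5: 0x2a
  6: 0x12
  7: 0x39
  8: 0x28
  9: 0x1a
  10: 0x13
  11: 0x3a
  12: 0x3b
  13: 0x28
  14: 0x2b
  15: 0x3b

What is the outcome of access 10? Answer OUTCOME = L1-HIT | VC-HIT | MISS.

0: 0x3a (blk 14, set 0) → MISS  vc=[]
1: 0x38 (blk 14, set 0) → L1-HIT  vc=[]
2: 0x39 (blk 14, set 0) → L1-HIT  vc=[]
3: 0x18 (blk 6, set 0) → MISS  vc=[14]
4: 0x12 (blk 4, set 0) → MISS  vc=[14, 6]
5: 0x2a (blk 10, set 0) → MISS  vc=[14, 6, 4]
6: 0x12 (blk 4, set 0) → VC-HIT  vc=[14, 6, 10]
7: 0x39 (blk 14, set 0) → VC-HIT  vc=[4, 6, 10]
8: 0x28 (blk 10, set 0) → VC-HIT  vc=[4, 6, 14]
9: 0x1a (blk 6, set 0) → VC-HIT  vc=[4, 10, 14]
10: 0x13 (blk 4, set 0) → VC-HIT  vc=[6, 10, 14]
11: 0x3a (blk 14, set 0) → VC-HIT  vc=[6, 10, 4]
12: 0x3b (blk 14, set 0) → L1-HIT  vc=[6, 10, 4]
13: 0x28 (blk 10, set 0) → VC-HIT  vc=[6, 14, 4]
14: 0x2b (blk 10, set 0) → L1-HIT  vc=[6, 14, 4]
15: 0x3b (blk 14, set 0) → VC-HIT  vc=[6, 10, 4]

OUTCOME = VC-HIT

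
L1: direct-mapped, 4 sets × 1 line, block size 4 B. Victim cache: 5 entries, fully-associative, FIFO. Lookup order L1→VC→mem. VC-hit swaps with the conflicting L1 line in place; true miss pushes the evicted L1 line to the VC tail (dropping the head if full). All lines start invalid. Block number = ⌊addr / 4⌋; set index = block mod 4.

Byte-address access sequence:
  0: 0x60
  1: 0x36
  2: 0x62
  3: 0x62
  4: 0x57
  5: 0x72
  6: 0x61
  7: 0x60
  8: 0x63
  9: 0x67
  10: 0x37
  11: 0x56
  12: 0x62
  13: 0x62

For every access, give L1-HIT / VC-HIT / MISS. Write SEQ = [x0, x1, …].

SEQ = [MISS, MISS, L1-HIT, L1-HIT, MISS, MISS, VC-HIT, L1-HIT, L1-HIT, MISS, VC-HIT, VC-HIT, L1-HIT, L1-HIT]

  [0] addr=0x60 blk=24 s=0: MISS | VC []
  [1] addr=0x36 blk=13 s=1: MISS | VC []
  [2] addr=0x62 blk=24 s=0: L1-HIT | VC []
  [3] addr=0x62 blk=24 s=0: L1-HIT | VC []
  [4] addr=0x57 blk=21 s=1: MISS | VC [13]
  [5] addr=0x72 blk=28 s=0: MISS | VC [13, 24]
  [6] addr=0x61 blk=24 s=0: VC-HIT | VC [13, 28]
  [7] addr=0x60 blk=24 s=0: L1-HIT | VC [13, 28]
  [8] addr=0x63 blk=24 s=0: L1-HIT | VC [13, 28]
  [9] addr=0x67 blk=25 s=1: MISS | VC [13, 28, 21]
  [10] addr=0x37 blk=13 s=1: VC-HIT | VC [25, 28, 21]
  [11] addr=0x56 blk=21 s=1: VC-HIT | VC [25, 28, 13]
  [12] addr=0x62 blk=24 s=0: L1-HIT | VC [25, 28, 13]
  [13] addr=0x62 blk=24 s=0: L1-HIT | VC [25, 28, 13]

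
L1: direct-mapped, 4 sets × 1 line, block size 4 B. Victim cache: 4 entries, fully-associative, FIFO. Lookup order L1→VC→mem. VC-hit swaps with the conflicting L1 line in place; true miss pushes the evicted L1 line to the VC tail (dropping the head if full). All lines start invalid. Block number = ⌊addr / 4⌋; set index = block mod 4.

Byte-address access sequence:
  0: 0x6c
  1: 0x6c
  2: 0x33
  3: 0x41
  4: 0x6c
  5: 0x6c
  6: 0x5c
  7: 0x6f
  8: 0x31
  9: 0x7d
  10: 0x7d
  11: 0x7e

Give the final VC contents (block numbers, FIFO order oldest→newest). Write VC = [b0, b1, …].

#0 0x6c→b27/s3 MISS; vc=[]
#1 0x6c→b27/s3 L1-HIT; vc=[]
#2 0x33→b12/s0 MISS; vc=[]
#3 0x41→b16/s0 MISS; vc=[12]
#4 0x6c→b27/s3 L1-HIT; vc=[12]
#5 0x6c→b27/s3 L1-HIT; vc=[12]
#6 0x5c→b23/s3 MISS; vc=[12,27]
#7 0x6f→b27/s3 VC-HIT; vc=[12,23]
#8 0x31→b12/s0 VC-HIT; vc=[16,23]
#9 0x7d→b31/s3 MISS; vc=[16,23,27]
#10 0x7d→b31/s3 L1-HIT; vc=[16,23,27]
#11 0x7e→b31/s3 L1-HIT; vc=[16,23,27]

VC = [16, 23, 27]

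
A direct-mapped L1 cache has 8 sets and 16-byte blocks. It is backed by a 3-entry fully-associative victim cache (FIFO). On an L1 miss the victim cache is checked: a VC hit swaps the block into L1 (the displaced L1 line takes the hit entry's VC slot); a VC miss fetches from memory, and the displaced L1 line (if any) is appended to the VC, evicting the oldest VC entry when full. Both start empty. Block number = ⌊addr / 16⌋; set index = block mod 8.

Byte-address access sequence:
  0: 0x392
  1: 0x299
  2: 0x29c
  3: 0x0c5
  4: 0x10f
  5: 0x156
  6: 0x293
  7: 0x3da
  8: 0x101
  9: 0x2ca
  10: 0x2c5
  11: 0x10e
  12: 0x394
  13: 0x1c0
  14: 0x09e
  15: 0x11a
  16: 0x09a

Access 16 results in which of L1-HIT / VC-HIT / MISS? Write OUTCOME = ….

OUTCOME = VC-HIT

#0 0x392→b57/s1 MISS; vc=[]
#1 0x299→b41/s1 MISS; vc=[57]
#2 0x29c→b41/s1 L1-HIT; vc=[57]
#3 0xc5→b12/s4 MISS; vc=[57]
#4 0x10f→b16/s0 MISS; vc=[57]
#5 0x156→b21/s5 MISS; vc=[57]
#6 0x293→b41/s1 L1-HIT; vc=[57]
#7 0x3da→b61/s5 MISS; vc=[57,21]
#8 0x101→b16/s0 L1-HIT; vc=[57,21]
#9 0x2ca→b44/s4 MISS; vc=[57,21,12]
#10 0x2c5→b44/s4 L1-HIT; vc=[57,21,12]
#11 0x10e→b16/s0 L1-HIT; vc=[57,21,12]
#12 0x394→b57/s1 VC-HIT; vc=[41,21,12]
#13 0x1c0→b28/s4 MISS; vc=[21,12,44]
#14 0x9e→b9/s1 MISS; vc=[12,44,57]
#15 0x11a→b17/s1 MISS; vc=[44,57,9]
#16 0x9a→b9/s1 VC-HIT; vc=[44,57,17]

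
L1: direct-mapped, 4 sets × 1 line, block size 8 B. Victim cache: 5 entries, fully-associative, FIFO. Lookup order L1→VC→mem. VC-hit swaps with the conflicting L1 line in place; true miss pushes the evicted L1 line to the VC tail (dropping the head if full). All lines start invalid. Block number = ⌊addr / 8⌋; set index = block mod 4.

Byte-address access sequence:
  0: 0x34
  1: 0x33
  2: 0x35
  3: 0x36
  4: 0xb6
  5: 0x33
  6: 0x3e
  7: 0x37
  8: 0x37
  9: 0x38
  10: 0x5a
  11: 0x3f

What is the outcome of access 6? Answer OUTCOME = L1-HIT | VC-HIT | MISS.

#0 0x34→b6/s2 MISS; vc=[]
#1 0x33→b6/s2 L1-HIT; vc=[]
#2 0x35→b6/s2 L1-HIT; vc=[]
#3 0x36→b6/s2 L1-HIT; vc=[]
#4 0xb6→b22/s2 MISS; vc=[6]
#5 0x33→b6/s2 VC-HIT; vc=[22]
#6 0x3e→b7/s3 MISS; vc=[22]
#7 0x37→b6/s2 L1-HIT; vc=[22]
#8 0x37→b6/s2 L1-HIT; vc=[22]
#9 0x38→b7/s3 L1-HIT; vc=[22]
#10 0x5a→b11/s3 MISS; vc=[22,7]
#11 0x3f→b7/s3 VC-HIT; vc=[22,11]

OUTCOME = MISS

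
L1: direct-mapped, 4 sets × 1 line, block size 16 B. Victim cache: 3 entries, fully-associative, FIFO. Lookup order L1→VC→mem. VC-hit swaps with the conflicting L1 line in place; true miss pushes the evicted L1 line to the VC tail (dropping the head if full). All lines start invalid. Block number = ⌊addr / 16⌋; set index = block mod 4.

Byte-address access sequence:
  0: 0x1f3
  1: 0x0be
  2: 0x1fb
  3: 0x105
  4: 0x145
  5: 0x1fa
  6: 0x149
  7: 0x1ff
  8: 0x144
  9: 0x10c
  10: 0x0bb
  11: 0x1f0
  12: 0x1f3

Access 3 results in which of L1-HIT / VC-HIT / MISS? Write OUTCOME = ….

#0 0x1f3→b31/s3 MISS; vc=[]
#1 0xbe→b11/s3 MISS; vc=[31]
#2 0x1fb→b31/s3 VC-HIT; vc=[11]
#3 0x105→b16/s0 MISS; vc=[11]
#4 0x145→b20/s0 MISS; vc=[11,16]
#5 0x1fa→b31/s3 L1-HIT; vc=[11,16]
#6 0x149→b20/s0 L1-HIT; vc=[11,16]
#7 0x1ff→b31/s3 L1-HIT; vc=[11,16]
#8 0x144→b20/s0 L1-HIT; vc=[11,16]
#9 0x10c→b16/s0 VC-HIT; vc=[11,20]
#10 0xbb→b11/s3 VC-HIT; vc=[31,20]
#11 0x1f0→b31/s3 VC-HIT; vc=[11,20]
#12 0x1f3→b31/s3 L1-HIT; vc=[11,20]

OUTCOME = MISS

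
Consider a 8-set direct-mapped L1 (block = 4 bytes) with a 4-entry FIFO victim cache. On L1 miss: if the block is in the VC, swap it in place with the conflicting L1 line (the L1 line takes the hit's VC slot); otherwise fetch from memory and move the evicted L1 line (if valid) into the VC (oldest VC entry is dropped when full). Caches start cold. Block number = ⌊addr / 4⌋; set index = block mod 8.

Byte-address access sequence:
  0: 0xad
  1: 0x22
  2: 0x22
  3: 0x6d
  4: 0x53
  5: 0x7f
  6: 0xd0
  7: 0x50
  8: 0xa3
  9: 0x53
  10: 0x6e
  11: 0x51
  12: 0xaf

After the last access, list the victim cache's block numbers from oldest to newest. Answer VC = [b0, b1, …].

  [0] addr=0xad blk=43 s=3: MISS | VC []
  [1] addr=0x22 blk=8 s=0: MISS | VC []
  [2] addr=0x22 blk=8 s=0: L1-HIT | VC []
  [3] addr=0x6d blk=27 s=3: MISS | VC [43]
  [4] addr=0x53 blk=20 s=4: MISS | VC [43]
  [5] addr=0x7f blk=31 s=7: MISS | VC [43]
  [6] addr=0xd0 blk=52 s=4: MISS | VC [43, 20]
  [7] addr=0x50 blk=20 s=4: VC-HIT | VC [43, 52]
  [8] addr=0xa3 blk=40 s=0: MISS | VC [43, 52, 8]
  [9] addr=0x53 blk=20 s=4: L1-HIT | VC [43, 52, 8]
  [10] addr=0x6e blk=27 s=3: L1-HIT | VC [43, 52, 8]
  [11] addr=0x51 blk=20 s=4: L1-HIT | VC [43, 52, 8]
  [12] addr=0xaf blk=43 s=3: VC-HIT | VC [27, 52, 8]

VC = [27, 52, 8]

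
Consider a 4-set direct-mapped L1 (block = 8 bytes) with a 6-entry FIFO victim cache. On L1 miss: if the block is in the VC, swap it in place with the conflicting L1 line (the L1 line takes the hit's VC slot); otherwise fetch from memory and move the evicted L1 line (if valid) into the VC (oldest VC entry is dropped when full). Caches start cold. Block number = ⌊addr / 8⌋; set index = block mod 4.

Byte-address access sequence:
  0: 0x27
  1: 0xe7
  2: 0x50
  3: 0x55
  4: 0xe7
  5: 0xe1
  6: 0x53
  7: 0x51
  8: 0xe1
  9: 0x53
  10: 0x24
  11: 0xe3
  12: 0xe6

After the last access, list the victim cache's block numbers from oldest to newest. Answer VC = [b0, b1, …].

#0 0x27→b4/s0 MISS; vc=[]
#1 0xe7→b28/s0 MISS; vc=[4]
#2 0x50→b10/s2 MISS; vc=[4]
#3 0x55→b10/s2 L1-HIT; vc=[4]
#4 0xe7→b28/s0 L1-HIT; vc=[4]
#5 0xe1→b28/s0 L1-HIT; vc=[4]
#6 0x53→b10/s2 L1-HIT; vc=[4]
#7 0x51→b10/s2 L1-HIT; vc=[4]
#8 0xe1→b28/s0 L1-HIT; vc=[4]
#9 0x53→b10/s2 L1-HIT; vc=[4]
#10 0x24→b4/s0 VC-HIT; vc=[28]
#11 0xe3→b28/s0 VC-HIT; vc=[4]
#12 0xe6→b28/s0 L1-HIT; vc=[4]

VC = [4]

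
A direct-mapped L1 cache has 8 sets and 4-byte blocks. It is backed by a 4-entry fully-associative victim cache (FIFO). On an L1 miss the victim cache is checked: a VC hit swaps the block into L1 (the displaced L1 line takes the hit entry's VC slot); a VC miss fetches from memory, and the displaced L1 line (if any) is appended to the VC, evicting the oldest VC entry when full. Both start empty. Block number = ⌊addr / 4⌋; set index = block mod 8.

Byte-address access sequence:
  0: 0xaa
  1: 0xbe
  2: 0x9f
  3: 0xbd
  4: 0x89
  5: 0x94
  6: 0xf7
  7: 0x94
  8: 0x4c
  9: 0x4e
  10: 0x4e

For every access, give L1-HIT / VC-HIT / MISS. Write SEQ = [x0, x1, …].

  [0] addr=0xaa blk=42 s=2: MISS | VC []
  [1] addr=0xbe blk=47 s=7: MISS | VC []
  [2] addr=0x9f blk=39 s=7: MISS | VC [47]
  [3] addr=0xbd blk=47 s=7: VC-HIT | VC [39]
  [4] addr=0x89 blk=34 s=2: MISS | VC [39, 42]
  [5] addr=0x94 blk=37 s=5: MISS | VC [39, 42]
  [6] addr=0xf7 blk=61 s=5: MISS | VC [39, 42, 37]
  [7] addr=0x94 blk=37 s=5: VC-HIT | VC [39, 42, 61]
  [8] addr=0x4c blk=19 s=3: MISS | VC [39, 42, 61]
  [9] addr=0x4e blk=19 s=3: L1-HIT | VC [39, 42, 61]
  [10] addr=0x4e blk=19 s=3: L1-HIT | VC [39, 42, 61]

SEQ = [MISS, MISS, MISS, VC-HIT, MISS, MISS, MISS, VC-HIT, MISS, L1-HIT, L1-HIT]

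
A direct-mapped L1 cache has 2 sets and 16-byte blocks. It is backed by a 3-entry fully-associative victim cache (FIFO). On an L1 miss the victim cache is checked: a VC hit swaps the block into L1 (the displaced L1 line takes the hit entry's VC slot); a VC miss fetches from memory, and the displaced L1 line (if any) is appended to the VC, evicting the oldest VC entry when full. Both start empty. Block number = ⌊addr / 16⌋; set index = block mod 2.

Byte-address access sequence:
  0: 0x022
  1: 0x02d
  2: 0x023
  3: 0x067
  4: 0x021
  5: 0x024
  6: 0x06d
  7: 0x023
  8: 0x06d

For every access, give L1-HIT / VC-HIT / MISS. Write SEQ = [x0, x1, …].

#0 0x22→b2/s0 MISS; vc=[]
#1 0x2d→b2/s0 L1-HIT; vc=[]
#2 0x23→b2/s0 L1-HIT; vc=[]
#3 0x67→b6/s0 MISS; vc=[2]
#4 0x21→b2/s0 VC-HIT; vc=[6]
#5 0x24→b2/s0 L1-HIT; vc=[6]
#6 0x6d→b6/s0 VC-HIT; vc=[2]
#7 0x23→b2/s0 VC-HIT; vc=[6]
#8 0x6d→b6/s0 VC-HIT; vc=[2]

SEQ = [MISS, L1-HIT, L1-HIT, MISS, VC-HIT, L1-HIT, VC-HIT, VC-HIT, VC-HIT]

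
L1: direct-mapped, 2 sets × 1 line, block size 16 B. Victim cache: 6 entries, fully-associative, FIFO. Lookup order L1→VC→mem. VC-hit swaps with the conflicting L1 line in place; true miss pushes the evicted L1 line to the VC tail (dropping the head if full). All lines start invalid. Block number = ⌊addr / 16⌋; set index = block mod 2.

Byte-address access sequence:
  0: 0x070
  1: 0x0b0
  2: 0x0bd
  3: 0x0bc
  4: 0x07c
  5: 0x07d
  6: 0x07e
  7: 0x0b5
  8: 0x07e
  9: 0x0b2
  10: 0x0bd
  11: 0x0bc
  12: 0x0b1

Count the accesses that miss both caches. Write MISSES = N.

MISSES = 2

0: 0x70 (blk 7, set 1) → MISS  vc=[]
1: 0xb0 (blk 11, set 1) → MISS  vc=[7]
2: 0xbd (blk 11, set 1) → L1-HIT  vc=[7]
3: 0xbc (blk 11, set 1) → L1-HIT  vc=[7]
4: 0x7c (blk 7, set 1) → VC-HIT  vc=[11]
5: 0x7d (blk 7, set 1) → L1-HIT  vc=[11]
6: 0x7e (blk 7, set 1) → L1-HIT  vc=[11]
7: 0xb5 (blk 11, set 1) → VC-HIT  vc=[7]
8: 0x7e (blk 7, set 1) → VC-HIT  vc=[11]
9: 0xb2 (blk 11, set 1) → VC-HIT  vc=[7]
10: 0xbd (blk 11, set 1) → L1-HIT  vc=[7]
11: 0xbc (blk 11, set 1) → L1-HIT  vc=[7]
12: 0xb1 (blk 11, set 1) → L1-HIT  vc=[7]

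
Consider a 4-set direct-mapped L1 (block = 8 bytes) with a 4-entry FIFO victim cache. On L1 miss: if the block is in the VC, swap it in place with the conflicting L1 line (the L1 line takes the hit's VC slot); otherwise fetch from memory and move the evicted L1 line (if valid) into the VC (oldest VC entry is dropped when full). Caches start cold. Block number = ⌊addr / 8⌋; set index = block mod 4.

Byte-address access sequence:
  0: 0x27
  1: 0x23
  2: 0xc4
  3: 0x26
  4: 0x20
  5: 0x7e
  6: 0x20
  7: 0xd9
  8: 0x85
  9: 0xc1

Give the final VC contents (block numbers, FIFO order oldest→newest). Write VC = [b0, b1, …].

#0 0x27→b4/s0 MISS; vc=[]
#1 0x23→b4/s0 L1-HIT; vc=[]
#2 0xc4→b24/s0 MISS; vc=[4]
#3 0x26→b4/s0 VC-HIT; vc=[24]
#4 0x20→b4/s0 L1-HIT; vc=[24]
#5 0x7e→b15/s3 MISS; vc=[24]
#6 0x20→b4/s0 L1-HIT; vc=[24]
#7 0xd9→b27/s3 MISS; vc=[24,15]
#8 0x85→b16/s0 MISS; vc=[24,15,4]
#9 0xc1→b24/s0 VC-HIT; vc=[16,15,4]

VC = [16, 15, 4]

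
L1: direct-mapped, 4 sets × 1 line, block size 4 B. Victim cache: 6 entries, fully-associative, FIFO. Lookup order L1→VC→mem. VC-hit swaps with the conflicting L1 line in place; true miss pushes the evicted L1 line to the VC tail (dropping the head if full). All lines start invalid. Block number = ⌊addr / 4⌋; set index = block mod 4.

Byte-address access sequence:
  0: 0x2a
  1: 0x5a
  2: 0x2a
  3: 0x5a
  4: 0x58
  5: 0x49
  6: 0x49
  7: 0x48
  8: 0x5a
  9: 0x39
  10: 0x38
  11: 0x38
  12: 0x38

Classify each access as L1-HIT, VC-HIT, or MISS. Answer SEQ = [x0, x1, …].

  [0] addr=0x2a blk=10 s=2: MISS | VC []
  [1] addr=0x5a blk=22 s=2: MISS | VC [10]
  [2] addr=0x2a blk=10 s=2: VC-HIT | VC [22]
  [3] addr=0x5a blk=22 s=2: VC-HIT | VC [10]
  [4] addr=0x58 blk=22 s=2: L1-HIT | VC [10]
  [5] addr=0x49 blk=18 s=2: MISS | VC [10, 22]
  [6] addr=0x49 blk=18 s=2: L1-HIT | VC [10, 22]
  [7] addr=0x48 blk=18 s=2: L1-HIT | VC [10, 22]
  [8] addr=0x5a blk=22 s=2: VC-HIT | VC [10, 18]
  [9] addr=0x39 blk=14 s=2: MISS | VC [10, 18, 22]
  [10] addr=0x38 blk=14 s=2: L1-HIT | VC [10, 18, 22]
  [11] addr=0x38 blk=14 s=2: L1-HIT | VC [10, 18, 22]
  [12] addr=0x38 blk=14 s=2: L1-HIT | VC [10, 18, 22]

SEQ = [MISS, MISS, VC-HIT, VC-HIT, L1-HIT, MISS, L1-HIT, L1-HIT, VC-HIT, MISS, L1-HIT, L1-HIT, L1-HIT]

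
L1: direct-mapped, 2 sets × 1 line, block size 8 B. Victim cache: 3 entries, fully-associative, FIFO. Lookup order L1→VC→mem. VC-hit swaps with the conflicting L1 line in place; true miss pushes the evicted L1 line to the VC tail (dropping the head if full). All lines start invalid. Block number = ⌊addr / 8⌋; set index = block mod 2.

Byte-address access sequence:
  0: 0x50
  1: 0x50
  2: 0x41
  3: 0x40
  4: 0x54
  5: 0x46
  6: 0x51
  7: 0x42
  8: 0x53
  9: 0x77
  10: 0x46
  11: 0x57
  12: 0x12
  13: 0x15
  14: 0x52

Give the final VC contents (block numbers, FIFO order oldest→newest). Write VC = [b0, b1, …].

VC = [14, 8, 2]

#0 0x50→b10/s0 MISS; vc=[]
#1 0x50→b10/s0 L1-HIT; vc=[]
#2 0x41→b8/s0 MISS; vc=[10]
#3 0x40→b8/s0 L1-HIT; vc=[10]
#4 0x54→b10/s0 VC-HIT; vc=[8]
#5 0x46→b8/s0 VC-HIT; vc=[10]
#6 0x51→b10/s0 VC-HIT; vc=[8]
#7 0x42→b8/s0 VC-HIT; vc=[10]
#8 0x53→b10/s0 VC-HIT; vc=[8]
#9 0x77→b14/s0 MISS; vc=[8,10]
#10 0x46→b8/s0 VC-HIT; vc=[14,10]
#11 0x57→b10/s0 VC-HIT; vc=[14,8]
#12 0x12→b2/s0 MISS; vc=[14,8,10]
#13 0x15→b2/s0 L1-HIT; vc=[14,8,10]
#14 0x52→b10/s0 VC-HIT; vc=[14,8,2]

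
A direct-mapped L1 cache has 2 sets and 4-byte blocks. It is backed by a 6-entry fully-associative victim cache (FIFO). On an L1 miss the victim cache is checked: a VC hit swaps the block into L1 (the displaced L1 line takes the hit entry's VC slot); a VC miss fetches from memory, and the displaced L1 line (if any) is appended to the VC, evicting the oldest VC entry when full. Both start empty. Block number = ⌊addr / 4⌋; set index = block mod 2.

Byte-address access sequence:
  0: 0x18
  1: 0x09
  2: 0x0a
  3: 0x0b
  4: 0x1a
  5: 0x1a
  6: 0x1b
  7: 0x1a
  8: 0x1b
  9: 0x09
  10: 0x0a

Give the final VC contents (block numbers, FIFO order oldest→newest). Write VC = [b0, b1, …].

  [0] addr=0x18 blk=6 s=0: MISS | VC []
  [1] addr=0x9 blk=2 s=0: MISS | VC [6]
  [2] addr=0xa blk=2 s=0: L1-HIT | VC [6]
  [3] addr=0xb blk=2 s=0: L1-HIT | VC [6]
  [4] addr=0x1a blk=6 s=0: VC-HIT | VC [2]
  [5] addr=0x1a blk=6 s=0: L1-HIT | VC [2]
  [6] addr=0x1b blk=6 s=0: L1-HIT | VC [2]
  [7] addr=0x1a blk=6 s=0: L1-HIT | VC [2]
  [8] addr=0x1b blk=6 s=0: L1-HIT | VC [2]
  [9] addr=0x9 blk=2 s=0: VC-HIT | VC [6]
  [10] addr=0xa blk=2 s=0: L1-HIT | VC [6]

VC = [6]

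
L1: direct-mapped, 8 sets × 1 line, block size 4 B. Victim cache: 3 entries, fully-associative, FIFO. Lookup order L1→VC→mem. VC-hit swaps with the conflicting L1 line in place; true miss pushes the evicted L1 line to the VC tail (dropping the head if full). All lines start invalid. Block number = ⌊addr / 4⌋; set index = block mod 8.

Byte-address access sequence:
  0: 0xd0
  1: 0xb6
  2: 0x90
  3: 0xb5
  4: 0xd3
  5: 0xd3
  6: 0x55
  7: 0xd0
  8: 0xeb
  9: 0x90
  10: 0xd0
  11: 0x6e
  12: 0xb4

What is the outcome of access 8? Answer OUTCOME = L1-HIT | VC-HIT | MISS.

#0 0xd0→b52/s4 MISS; vc=[]
#1 0xb6→b45/s5 MISS; vc=[]
#2 0x90→b36/s4 MISS; vc=[52]
#3 0xb5→b45/s5 L1-HIT; vc=[52]
#4 0xd3→b52/s4 VC-HIT; vc=[36]
#5 0xd3→b52/s4 L1-HIT; vc=[36]
#6 0x55→b21/s5 MISS; vc=[36,45]
#7 0xd0→b52/s4 L1-HIT; vc=[36,45]
#8 0xeb→b58/s2 MISS; vc=[36,45]
#9 0x90→b36/s4 VC-HIT; vc=[52,45]
#10 0xd0→b52/s4 VC-HIT; vc=[36,45]
#11 0x6e→b27/s3 MISS; vc=[36,45]
#12 0xb4→b45/s5 VC-HIT; vc=[36,21]

OUTCOME = MISS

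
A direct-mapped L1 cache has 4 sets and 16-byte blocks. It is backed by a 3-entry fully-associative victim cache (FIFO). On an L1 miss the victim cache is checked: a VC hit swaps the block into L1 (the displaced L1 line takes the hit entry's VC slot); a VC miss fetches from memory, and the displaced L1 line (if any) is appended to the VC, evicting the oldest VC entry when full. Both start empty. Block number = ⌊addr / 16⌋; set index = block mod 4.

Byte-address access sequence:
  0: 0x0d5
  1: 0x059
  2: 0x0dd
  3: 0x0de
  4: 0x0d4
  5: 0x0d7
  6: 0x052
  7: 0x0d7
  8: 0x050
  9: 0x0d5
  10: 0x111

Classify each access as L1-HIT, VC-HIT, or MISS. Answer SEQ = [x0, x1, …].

SEQ = [MISS, MISS, VC-HIT, L1-HIT, L1-HIT, L1-HIT, VC-HIT, VC-HIT, VC-HIT, VC-HIT, MISS]

  [0] addr=0xd5 blk=13 s=1: MISS | VC []
  [1] addr=0x59 blk=5 s=1: MISS | VC [13]
  [2] addr=0xdd blk=13 s=1: VC-HIT | VC [5]
  [3] addr=0xde blk=13 s=1: L1-HIT | VC [5]
  [4] addr=0xd4 blk=13 s=1: L1-HIT | VC [5]
  [5] addr=0xd7 blk=13 s=1: L1-HIT | VC [5]
  [6] addr=0x52 blk=5 s=1: VC-HIT | VC [13]
  [7] addr=0xd7 blk=13 s=1: VC-HIT | VC [5]
  [8] addr=0x50 blk=5 s=1: VC-HIT | VC [13]
  [9] addr=0xd5 blk=13 s=1: VC-HIT | VC [5]
  [10] addr=0x111 blk=17 s=1: MISS | VC [5, 13]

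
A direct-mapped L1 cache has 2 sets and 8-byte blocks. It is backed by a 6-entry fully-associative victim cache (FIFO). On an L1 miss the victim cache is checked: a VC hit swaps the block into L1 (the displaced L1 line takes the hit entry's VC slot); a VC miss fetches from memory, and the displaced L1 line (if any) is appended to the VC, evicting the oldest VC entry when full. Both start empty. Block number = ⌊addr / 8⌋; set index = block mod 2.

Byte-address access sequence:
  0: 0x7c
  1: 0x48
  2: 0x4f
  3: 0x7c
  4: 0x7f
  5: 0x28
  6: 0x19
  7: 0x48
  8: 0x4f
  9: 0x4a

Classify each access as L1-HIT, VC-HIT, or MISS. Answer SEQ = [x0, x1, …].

  [0] addr=0x7c blk=15 s=1: MISS | VC []
  [1] addr=0x48 blk=9 s=1: MISS | VC [15]
  [2] addr=0x4f blk=9 s=1: L1-HIT | VC [15]
  [3] addr=0x7c blk=15 s=1: VC-HIT | VC [9]
  [4] addr=0x7f blk=15 s=1: L1-HIT | VC [9]
  [5] addr=0x28 blk=5 s=1: MISS | VC [9, 15]
  [6] addr=0x19 blk=3 s=1: MISS | VC [9, 15, 5]
  [7] addr=0x48 blk=9 s=1: VC-HIT | VC [3, 15, 5]
  [8] addr=0x4f blk=9 s=1: L1-HIT | VC [3, 15, 5]
  [9] addr=0x4a blk=9 s=1: L1-HIT | VC [3, 15, 5]

SEQ = [MISS, MISS, L1-HIT, VC-HIT, L1-HIT, MISS, MISS, VC-HIT, L1-HIT, L1-HIT]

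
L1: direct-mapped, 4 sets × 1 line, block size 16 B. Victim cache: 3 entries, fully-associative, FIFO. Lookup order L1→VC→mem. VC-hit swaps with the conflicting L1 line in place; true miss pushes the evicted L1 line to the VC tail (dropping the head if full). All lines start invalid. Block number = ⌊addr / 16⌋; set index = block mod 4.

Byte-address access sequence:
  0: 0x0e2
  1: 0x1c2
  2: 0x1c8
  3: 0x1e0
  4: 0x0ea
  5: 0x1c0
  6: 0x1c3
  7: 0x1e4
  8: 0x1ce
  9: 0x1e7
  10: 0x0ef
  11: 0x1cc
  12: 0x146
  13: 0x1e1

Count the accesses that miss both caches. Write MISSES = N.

#0 0xe2→b14/s2 MISS; vc=[]
#1 0x1c2→b28/s0 MISS; vc=[]
#2 0x1c8→b28/s0 L1-HIT; vc=[]
#3 0x1e0→b30/s2 MISS; vc=[14]
#4 0xea→b14/s2 VC-HIT; vc=[30]
#5 0x1c0→b28/s0 L1-HIT; vc=[30]
#6 0x1c3→b28/s0 L1-HIT; vc=[30]
#7 0x1e4→b30/s2 VC-HIT; vc=[14]
#8 0x1ce→b28/s0 L1-HIT; vc=[14]
#9 0x1e7→b30/s2 L1-HIT; vc=[14]
#10 0xef→b14/s2 VC-HIT; vc=[30]
#11 0x1cc→b28/s0 L1-HIT; vc=[30]
#12 0x146→b20/s0 MISS; vc=[30,28]
#13 0x1e1→b30/s2 VC-HIT; vc=[14,28]

MISSES = 4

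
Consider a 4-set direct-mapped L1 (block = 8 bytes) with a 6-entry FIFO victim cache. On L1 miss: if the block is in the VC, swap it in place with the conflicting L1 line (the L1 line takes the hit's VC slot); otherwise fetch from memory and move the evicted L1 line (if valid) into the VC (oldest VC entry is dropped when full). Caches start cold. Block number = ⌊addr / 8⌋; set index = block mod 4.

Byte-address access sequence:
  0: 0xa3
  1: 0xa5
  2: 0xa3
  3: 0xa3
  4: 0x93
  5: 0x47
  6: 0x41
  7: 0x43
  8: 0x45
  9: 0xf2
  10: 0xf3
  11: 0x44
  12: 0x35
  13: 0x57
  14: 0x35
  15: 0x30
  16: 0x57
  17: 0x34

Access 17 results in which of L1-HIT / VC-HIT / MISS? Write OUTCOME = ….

OUTCOME = VC-HIT

  [0] addr=0xa3 blk=20 s=0: MISS | VC []
  [1] addr=0xa5 blk=20 s=0: L1-HIT | VC []
  [2] addr=0xa3 blk=20 s=0: L1-HIT | VC []
  [3] addr=0xa3 blk=20 s=0: L1-HIT | VC []
  [4] addr=0x93 blk=18 s=2: MISS | VC []
  [5] addr=0x47 blk=8 s=0: MISS | VC [20]
  [6] addr=0x41 blk=8 s=0: L1-HIT | VC [20]
  [7] addr=0x43 blk=8 s=0: L1-HIT | VC [20]
  [8] addr=0x45 blk=8 s=0: L1-HIT | VC [20]
  [9] addr=0xf2 blk=30 s=2: MISS | VC [20, 18]
  [10] addr=0xf3 blk=30 s=2: L1-HIT | VC [20, 18]
  [11] addr=0x44 blk=8 s=0: L1-HIT | VC [20, 18]
  [12] addr=0x35 blk=6 s=2: MISS | VC [20, 18, 30]
  [13] addr=0x57 blk=10 s=2: MISS | VC [20, 18, 30, 6]
  [14] addr=0x35 blk=6 s=2: VC-HIT | VC [20, 18, 30, 10]
  [15] addr=0x30 blk=6 s=2: L1-HIT | VC [20, 18, 30, 10]
  [16] addr=0x57 blk=10 s=2: VC-HIT | VC [20, 18, 30, 6]
  [17] addr=0x34 blk=6 s=2: VC-HIT | VC [20, 18, 30, 10]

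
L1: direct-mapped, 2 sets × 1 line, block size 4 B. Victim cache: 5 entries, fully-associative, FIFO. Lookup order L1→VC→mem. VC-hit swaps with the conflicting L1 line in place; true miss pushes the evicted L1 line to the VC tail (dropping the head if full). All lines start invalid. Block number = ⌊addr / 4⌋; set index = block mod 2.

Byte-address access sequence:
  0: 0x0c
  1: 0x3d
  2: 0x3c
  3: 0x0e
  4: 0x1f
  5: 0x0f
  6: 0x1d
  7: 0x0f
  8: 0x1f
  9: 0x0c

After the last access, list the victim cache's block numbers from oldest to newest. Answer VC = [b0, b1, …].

VC = [15, 7]

#0 0xc→b3/s1 MISS; vc=[]
#1 0x3d→b15/s1 MISS; vc=[3]
#2 0x3c→b15/s1 L1-HIT; vc=[3]
#3 0xe→b3/s1 VC-HIT; vc=[15]
#4 0x1f→b7/s1 MISS; vc=[15,3]
#5 0xf→b3/s1 VC-HIT; vc=[15,7]
#6 0x1d→b7/s1 VC-HIT; vc=[15,3]
#7 0xf→b3/s1 VC-HIT; vc=[15,7]
#8 0x1f→b7/s1 VC-HIT; vc=[15,3]
#9 0xc→b3/s1 VC-HIT; vc=[15,7]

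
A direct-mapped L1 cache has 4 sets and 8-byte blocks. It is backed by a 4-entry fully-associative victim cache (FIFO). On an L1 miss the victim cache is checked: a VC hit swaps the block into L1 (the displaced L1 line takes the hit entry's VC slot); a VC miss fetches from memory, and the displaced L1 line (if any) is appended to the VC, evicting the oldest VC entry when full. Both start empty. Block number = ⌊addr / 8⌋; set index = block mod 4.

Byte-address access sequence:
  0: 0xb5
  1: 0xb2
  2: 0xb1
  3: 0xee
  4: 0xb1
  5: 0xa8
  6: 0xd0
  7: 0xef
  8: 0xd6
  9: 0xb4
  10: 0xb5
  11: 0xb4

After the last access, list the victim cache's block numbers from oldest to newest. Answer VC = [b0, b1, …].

VC = [21, 26]

0: 0xb5 (blk 22, set 2) → MISS  vc=[]
1: 0xb2 (blk 22, set 2) → L1-HIT  vc=[]
2: 0xb1 (blk 22, set 2) → L1-HIT  vc=[]
3: 0xee (blk 29, set 1) → MISS  vc=[]
4: 0xb1 (blk 22, set 2) → L1-HIT  vc=[]
5: 0xa8 (blk 21, set 1) → MISS  vc=[29]
6: 0xd0 (blk 26, set 2) → MISS  vc=[29, 22]
7: 0xef (blk 29, set 1) → VC-HIT  vc=[21, 22]
8: 0xd6 (blk 26, set 2) → L1-HIT  vc=[21, 22]
9: 0xb4 (blk 22, set 2) → VC-HIT  vc=[21, 26]
10: 0xb5 (blk 22, set 2) → L1-HIT  vc=[21, 26]
11: 0xb4 (blk 22, set 2) → L1-HIT  vc=[21, 26]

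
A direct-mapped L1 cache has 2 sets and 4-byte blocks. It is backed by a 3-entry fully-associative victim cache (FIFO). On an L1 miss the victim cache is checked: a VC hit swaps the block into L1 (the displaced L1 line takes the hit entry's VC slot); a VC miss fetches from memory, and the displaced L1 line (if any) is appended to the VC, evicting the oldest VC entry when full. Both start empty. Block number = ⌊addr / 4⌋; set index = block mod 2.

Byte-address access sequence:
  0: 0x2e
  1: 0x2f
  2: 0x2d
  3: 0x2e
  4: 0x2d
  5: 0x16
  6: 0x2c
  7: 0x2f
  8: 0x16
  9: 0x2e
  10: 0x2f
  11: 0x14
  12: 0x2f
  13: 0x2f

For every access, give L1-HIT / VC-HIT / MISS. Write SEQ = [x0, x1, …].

0: 0x2e (blk 11, set 1) → MISS  vc=[]
1: 0x2f (blk 11, set 1) → L1-HIT  vc=[]
2: 0x2d (blk 11, set 1) → L1-HIT  vc=[]
3: 0x2e (blk 11, set 1) → L1-HIT  vc=[]
4: 0x2d (blk 11, set 1) → L1-HIT  vc=[]
5: 0x16 (blk 5, set 1) → MISS  vc=[11]
6: 0x2c (blk 11, set 1) → VC-HIT  vc=[5]
7: 0x2f (blk 11, set 1) → L1-HIT  vc=[5]
8: 0x16 (blk 5, set 1) → VC-HIT  vc=[11]
9: 0x2e (blk 11, set 1) → VC-HIT  vc=[5]
10: 0x2f (blk 11, set 1) → L1-HIT  vc=[5]
11: 0x14 (blk 5, set 1) → VC-HIT  vc=[11]
12: 0x2f (blk 11, set 1) → VC-HIT  vc=[5]
13: 0x2f (blk 11, set 1) → L1-HIT  vc=[5]

SEQ = [MISS, L1-HIT, L1-HIT, L1-HIT, L1-HIT, MISS, VC-HIT, L1-HIT, VC-HIT, VC-HIT, L1-HIT, VC-HIT, VC-HIT, L1-HIT]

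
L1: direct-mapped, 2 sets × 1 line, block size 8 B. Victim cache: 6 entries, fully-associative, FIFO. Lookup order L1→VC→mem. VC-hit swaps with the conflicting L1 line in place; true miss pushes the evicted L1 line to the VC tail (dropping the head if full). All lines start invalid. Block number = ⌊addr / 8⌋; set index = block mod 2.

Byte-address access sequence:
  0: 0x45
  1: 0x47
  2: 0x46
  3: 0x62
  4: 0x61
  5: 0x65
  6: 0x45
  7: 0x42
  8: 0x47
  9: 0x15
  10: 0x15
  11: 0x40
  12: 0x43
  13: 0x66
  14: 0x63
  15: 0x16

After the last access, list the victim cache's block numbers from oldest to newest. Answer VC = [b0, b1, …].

0: 0x45 (blk 8, set 0) → MISS  vc=[]
1: 0x47 (blk 8, set 0) → L1-HIT  vc=[]
2: 0x46 (blk 8, set 0) → L1-HIT  vc=[]
3: 0x62 (blk 12, set 0) → MISS  vc=[8]
4: 0x61 (blk 12, set 0) → L1-HIT  vc=[8]
5: 0x65 (blk 12, set 0) → L1-HIT  vc=[8]
6: 0x45 (blk 8, set 0) → VC-HIT  vc=[12]
7: 0x42 (blk 8, set 0) → L1-HIT  vc=[12]
8: 0x47 (blk 8, set 0) → L1-HIT  vc=[12]
9: 0x15 (blk 2, set 0) → MISS  vc=[12, 8]
10: 0x15 (blk 2, set 0) → L1-HIT  vc=[12, 8]
11: 0x40 (blk 8, set 0) → VC-HIT  vc=[12, 2]
12: 0x43 (blk 8, set 0) → L1-HIT  vc=[12, 2]
13: 0x66 (blk 12, set 0) → VC-HIT  vc=[8, 2]
14: 0x63 (blk 12, set 0) → L1-HIT  vc=[8, 2]
15: 0x16 (blk 2, set 0) → VC-HIT  vc=[8, 12]

VC = [8, 12]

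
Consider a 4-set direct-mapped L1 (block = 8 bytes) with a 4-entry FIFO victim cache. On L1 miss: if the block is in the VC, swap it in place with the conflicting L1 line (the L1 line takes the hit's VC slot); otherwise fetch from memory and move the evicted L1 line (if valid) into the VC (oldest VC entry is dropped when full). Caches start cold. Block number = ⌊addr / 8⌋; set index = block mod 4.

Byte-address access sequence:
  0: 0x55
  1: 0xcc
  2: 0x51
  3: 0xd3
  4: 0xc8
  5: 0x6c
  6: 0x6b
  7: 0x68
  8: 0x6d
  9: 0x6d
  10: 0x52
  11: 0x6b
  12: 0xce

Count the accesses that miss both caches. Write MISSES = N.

0: 0x55 (blk 10, set 2) → MISS  vc=[]
1: 0xcc (blk 25, set 1) → MISS  vc=[]
2: 0x51 (blk 10, set 2) → L1-HIT  vc=[]
3: 0xd3 (blk 26, set 2) → MISS  vc=[10]
4: 0xc8 (blk 25, set 1) → L1-HIT  vc=[10]
5: 0x6c (blk 13, set 1) → MISS  vc=[10, 25]
6: 0x6b (blk 13, set 1) → L1-HIT  vc=[10, 25]
7: 0x68 (blk 13, set 1) → L1-HIT  vc=[10, 25]
8: 0x6d (blk 13, set 1) → L1-HIT  vc=[10, 25]
9: 0x6d (blk 13, set 1) → L1-HIT  vc=[10, 25]
10: 0x52 (blk 10, set 2) → VC-HIT  vc=[26, 25]
11: 0x6b (blk 13, set 1) → L1-HIT  vc=[26, 25]
12: 0xce (blk 25, set 1) → VC-HIT  vc=[26, 13]

MISSES = 4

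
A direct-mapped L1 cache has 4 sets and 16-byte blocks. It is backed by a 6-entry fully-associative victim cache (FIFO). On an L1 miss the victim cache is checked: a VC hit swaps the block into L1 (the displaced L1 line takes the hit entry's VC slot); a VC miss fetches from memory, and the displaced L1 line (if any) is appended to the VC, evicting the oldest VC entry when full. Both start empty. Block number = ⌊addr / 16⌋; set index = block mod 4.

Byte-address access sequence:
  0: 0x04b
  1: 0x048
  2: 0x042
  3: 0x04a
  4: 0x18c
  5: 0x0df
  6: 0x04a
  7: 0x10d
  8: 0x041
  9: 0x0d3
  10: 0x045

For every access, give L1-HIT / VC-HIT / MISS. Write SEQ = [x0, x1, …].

SEQ = [MISS, L1-HIT, L1-HIT, L1-HIT, MISS, MISS, VC-HIT, MISS, VC-HIT, L1-HIT, L1-HIT]

0: 0x4b (blk 4, set 0) → MISS  vc=[]
1: 0x48 (blk 4, set 0) → L1-HIT  vc=[]
2: 0x42 (blk 4, set 0) → L1-HIT  vc=[]
3: 0x4a (blk 4, set 0) → L1-HIT  vc=[]
4: 0x18c (blk 24, set 0) → MISS  vc=[4]
5: 0xdf (blk 13, set 1) → MISS  vc=[4]
6: 0x4a (blk 4, set 0) → VC-HIT  vc=[24]
7: 0x10d (blk 16, set 0) → MISS  vc=[24, 4]
8: 0x41 (blk 4, set 0) → VC-HIT  vc=[24, 16]
9: 0xd3 (blk 13, set 1) → L1-HIT  vc=[24, 16]
10: 0x45 (blk 4, set 0) → L1-HIT  vc=[24, 16]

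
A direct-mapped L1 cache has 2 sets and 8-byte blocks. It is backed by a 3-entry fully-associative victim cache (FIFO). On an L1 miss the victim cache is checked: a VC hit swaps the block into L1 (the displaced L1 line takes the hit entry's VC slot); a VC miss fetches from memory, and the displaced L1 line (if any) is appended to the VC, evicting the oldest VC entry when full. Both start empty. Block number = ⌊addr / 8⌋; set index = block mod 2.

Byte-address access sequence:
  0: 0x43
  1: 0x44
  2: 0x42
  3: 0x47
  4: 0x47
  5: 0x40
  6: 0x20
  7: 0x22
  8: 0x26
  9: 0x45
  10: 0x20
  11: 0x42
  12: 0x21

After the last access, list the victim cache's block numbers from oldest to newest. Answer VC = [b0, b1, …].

VC = [8]

0: 0x43 (blk 8, set 0) → MISS  vc=[]
1: 0x44 (blk 8, set 0) → L1-HIT  vc=[]
2: 0x42 (blk 8, set 0) → L1-HIT  vc=[]
3: 0x47 (blk 8, set 0) → L1-HIT  vc=[]
4: 0x47 (blk 8, set 0) → L1-HIT  vc=[]
5: 0x40 (blk 8, set 0) → L1-HIT  vc=[]
6: 0x20 (blk 4, set 0) → MISS  vc=[8]
7: 0x22 (blk 4, set 0) → L1-HIT  vc=[8]
8: 0x26 (blk 4, set 0) → L1-HIT  vc=[8]
9: 0x45 (blk 8, set 0) → VC-HIT  vc=[4]
10: 0x20 (blk 4, set 0) → VC-HIT  vc=[8]
11: 0x42 (blk 8, set 0) → VC-HIT  vc=[4]
12: 0x21 (blk 4, set 0) → VC-HIT  vc=[8]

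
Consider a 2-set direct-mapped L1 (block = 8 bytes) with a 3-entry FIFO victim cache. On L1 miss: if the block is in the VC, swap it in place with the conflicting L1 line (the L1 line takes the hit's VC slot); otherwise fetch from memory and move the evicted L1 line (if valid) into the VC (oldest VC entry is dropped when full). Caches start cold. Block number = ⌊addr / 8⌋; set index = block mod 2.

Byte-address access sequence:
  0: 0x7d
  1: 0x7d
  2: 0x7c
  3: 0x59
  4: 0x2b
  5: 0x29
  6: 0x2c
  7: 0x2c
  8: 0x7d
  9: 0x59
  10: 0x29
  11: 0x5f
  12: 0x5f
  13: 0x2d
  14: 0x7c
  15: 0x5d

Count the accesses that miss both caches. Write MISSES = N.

MISSES = 3

0: 0x7d (blk 15, set 1) → MISS  vc=[]
1: 0x7d (blk 15, set 1) → L1-HIT  vc=[]
2: 0x7c (blk 15, set 1) → L1-HIT  vc=[]
3: 0x59 (blk 11, set 1) → MISS  vc=[15]
4: 0x2b (blk 5, set 1) → MISS  vc=[15, 11]
5: 0x29 (blk 5, set 1) → L1-HIT  vc=[15, 11]
6: 0x2c (blk 5, set 1) → L1-HIT  vc=[15, 11]
7: 0x2c (blk 5, set 1) → L1-HIT  vc=[15, 11]
8: 0x7d (blk 15, set 1) → VC-HIT  vc=[5, 11]
9: 0x59 (blk 11, set 1) → VC-HIT  vc=[5, 15]
10: 0x29 (blk 5, set 1) → VC-HIT  vc=[11, 15]
11: 0x5f (blk 11, set 1) → VC-HIT  vc=[5, 15]
12: 0x5f (blk 11, set 1) → L1-HIT  vc=[5, 15]
13: 0x2d (blk 5, set 1) → VC-HIT  vc=[11, 15]
14: 0x7c (blk 15, set 1) → VC-HIT  vc=[11, 5]
15: 0x5d (blk 11, set 1) → VC-HIT  vc=[15, 5]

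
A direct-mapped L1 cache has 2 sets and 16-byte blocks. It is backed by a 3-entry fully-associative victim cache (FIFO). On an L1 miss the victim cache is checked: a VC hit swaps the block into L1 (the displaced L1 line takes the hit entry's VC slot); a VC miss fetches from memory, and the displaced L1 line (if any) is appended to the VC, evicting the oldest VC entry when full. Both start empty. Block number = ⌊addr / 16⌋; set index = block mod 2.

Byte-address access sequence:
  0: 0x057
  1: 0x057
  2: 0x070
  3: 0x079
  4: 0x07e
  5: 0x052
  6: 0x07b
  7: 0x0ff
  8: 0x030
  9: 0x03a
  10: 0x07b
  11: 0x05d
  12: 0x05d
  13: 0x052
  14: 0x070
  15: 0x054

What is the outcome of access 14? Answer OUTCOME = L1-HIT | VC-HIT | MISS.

OUTCOME = VC-HIT

0: 0x57 (blk 5, set 1) → MISS  vc=[]
1: 0x57 (blk 5, set 1) → L1-HIT  vc=[]
2: 0x70 (blk 7, set 1) → MISS  vc=[5]
3: 0x79 (blk 7, set 1) → L1-HIT  vc=[5]
4: 0x7e (blk 7, set 1) → L1-HIT  vc=[5]
5: 0x52 (blk 5, set 1) → VC-HIT  vc=[7]
6: 0x7b (blk 7, set 1) → VC-HIT  vc=[5]
7: 0xff (blk 15, set 1) → MISS  vc=[5, 7]
8: 0x30 (blk 3, set 1) → MISS  vc=[5, 7, 15]
9: 0x3a (blk 3, set 1) → L1-HIT  vc=[5, 7, 15]
10: 0x7b (blk 7, set 1) → VC-HIT  vc=[5, 3, 15]
11: 0x5d (blk 5, set 1) → VC-HIT  vc=[7, 3, 15]
12: 0x5d (blk 5, set 1) → L1-HIT  vc=[7, 3, 15]
13: 0x52 (blk 5, set 1) → L1-HIT  vc=[7, 3, 15]
14: 0x70 (blk 7, set 1) → VC-HIT  vc=[5, 3, 15]
15: 0x54 (blk 5, set 1) → VC-HIT  vc=[7, 3, 15]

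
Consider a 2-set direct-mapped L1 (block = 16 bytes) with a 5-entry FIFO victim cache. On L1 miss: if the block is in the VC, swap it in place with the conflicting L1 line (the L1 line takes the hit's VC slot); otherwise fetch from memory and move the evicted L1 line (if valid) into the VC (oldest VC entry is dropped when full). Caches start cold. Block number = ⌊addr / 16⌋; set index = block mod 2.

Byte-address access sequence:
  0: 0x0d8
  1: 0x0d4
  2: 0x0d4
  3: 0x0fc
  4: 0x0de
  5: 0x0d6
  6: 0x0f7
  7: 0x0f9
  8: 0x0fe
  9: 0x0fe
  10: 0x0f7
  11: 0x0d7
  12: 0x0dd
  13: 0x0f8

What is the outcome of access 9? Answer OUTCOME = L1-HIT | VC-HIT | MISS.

#0 0xd8→b13/s1 MISS; vc=[]
#1 0xd4→b13/s1 L1-HIT; vc=[]
#2 0xd4→b13/s1 L1-HIT; vc=[]
#3 0xfc→b15/s1 MISS; vc=[13]
#4 0xde→b13/s1 VC-HIT; vc=[15]
#5 0xd6→b13/s1 L1-HIT; vc=[15]
#6 0xf7→b15/s1 VC-HIT; vc=[13]
#7 0xf9→b15/s1 L1-HIT; vc=[13]
#8 0xfe→b15/s1 L1-HIT; vc=[13]
#9 0xfe→b15/s1 L1-HIT; vc=[13]
#10 0xf7→b15/s1 L1-HIT; vc=[13]
#11 0xd7→b13/s1 VC-HIT; vc=[15]
#12 0xdd→b13/s1 L1-HIT; vc=[15]
#13 0xf8→b15/s1 VC-HIT; vc=[13]

OUTCOME = L1-HIT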